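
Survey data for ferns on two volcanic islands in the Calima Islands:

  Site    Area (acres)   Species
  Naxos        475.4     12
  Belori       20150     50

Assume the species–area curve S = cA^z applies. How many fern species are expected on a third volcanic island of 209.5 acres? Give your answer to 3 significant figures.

8.78

z = ln(50/12) / ln(20150/475.4) = 1.4271 / 3.7468 = 0.3809
c = 12 / 475.4^0.3809 = 12 / 10.46 = 1.147
S₃ = 1.147 × 209.5^0.3809 = 1.147 × 7.658 ≈ 8.783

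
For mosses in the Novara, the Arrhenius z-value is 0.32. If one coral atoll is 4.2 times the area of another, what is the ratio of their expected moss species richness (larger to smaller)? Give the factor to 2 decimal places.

1.58

S₂/S₁ = (A₂/A₁)^z = 4.2^0.32
ln(S₂/S₁) = 0.32 × ln 4.2 = 0.32 × 1.4351 = 0.4592
S₂/S₁ = e^0.4592 ≈ 1.583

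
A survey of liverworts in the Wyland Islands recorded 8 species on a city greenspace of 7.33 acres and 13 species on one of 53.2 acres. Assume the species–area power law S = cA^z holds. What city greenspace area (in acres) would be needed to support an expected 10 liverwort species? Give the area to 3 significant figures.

z = ln(13/8) / ln(53.2/7.33) = 0.4855 / 1.9821 = 0.2449
c = 8 / 7.33^0.2449 = 8 / 1.629 = 4.911
A = (10/4.911)^(1/0.2449) ⇒ ln A = ln(2.036)/0.2449 = 2.9030
A = e^2.9030 ≈ 18.23 acres

18.2 acres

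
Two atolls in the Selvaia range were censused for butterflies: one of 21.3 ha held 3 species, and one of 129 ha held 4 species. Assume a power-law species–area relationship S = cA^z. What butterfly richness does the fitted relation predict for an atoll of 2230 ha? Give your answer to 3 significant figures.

6.31

z = ln(4/3) / ln(129/21.3) = 0.2877 / 1.8011 = 0.1597
c = 3 / 21.3^0.1597 = 3 / 1.63 = 1.841
S₃ = 1.841 × 2230^0.1597 = 1.841 × 3.426 ≈ 6.306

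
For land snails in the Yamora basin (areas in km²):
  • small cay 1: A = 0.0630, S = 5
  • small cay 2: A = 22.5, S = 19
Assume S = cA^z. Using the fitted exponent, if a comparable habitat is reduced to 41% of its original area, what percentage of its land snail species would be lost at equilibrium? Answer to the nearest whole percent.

z = ln(19/5) / ln(22.5/0.063) = 1.3350 / 5.8781 = 0.2271
S_new/S_old = (A_new/A_old)^z = 0.41^0.2271 = exp(0.2271 × -0.8916) = 0.8167
Fraction lost = 1 − 0.8167 = 0.1833

18%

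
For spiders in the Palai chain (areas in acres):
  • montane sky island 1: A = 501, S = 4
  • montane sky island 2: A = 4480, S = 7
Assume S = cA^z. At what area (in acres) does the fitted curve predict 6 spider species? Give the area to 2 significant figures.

2500 acres

z = ln(7/4) / ln(4480/501) = 0.5596 / 2.1908 = 0.2554
c = 4 / 501^0.2554 = 4 / 4.894 = 0.8173
A = (6/0.8173)^(1/0.2554) ⇒ ln A = ln(7.341)/0.2554 = 7.8039
A = e^7.8039 ≈ 2450 acres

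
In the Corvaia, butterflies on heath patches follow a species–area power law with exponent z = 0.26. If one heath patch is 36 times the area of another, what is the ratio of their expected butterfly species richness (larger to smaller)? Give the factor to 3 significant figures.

2.54

S₂/S₁ = (A₂/A₁)^z = 36^0.26
ln(S₂/S₁) = 0.26 × ln 36 = 0.26 × 3.5835 = 0.9317
S₂/S₁ = e^0.9317 ≈ 2.539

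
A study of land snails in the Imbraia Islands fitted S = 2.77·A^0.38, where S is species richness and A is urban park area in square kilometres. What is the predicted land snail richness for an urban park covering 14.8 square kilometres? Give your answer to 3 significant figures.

7.71

S = 2.77 × 14.8^0.38
ln S = ln 2.77 + 0.38 × ln 14.8 = 1.0188 + 0.38 × 2.6946 = 2.0428
S = e^2.0428 ≈ 7.712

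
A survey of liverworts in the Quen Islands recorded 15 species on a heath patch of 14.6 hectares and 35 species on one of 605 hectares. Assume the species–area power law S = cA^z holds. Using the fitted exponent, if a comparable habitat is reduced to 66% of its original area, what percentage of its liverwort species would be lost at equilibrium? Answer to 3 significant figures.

z = ln(35/15) / ln(605/14.6) = 0.8473 / 3.7242 = 0.2275
S_new/S_old = (A_new/A_old)^z = 0.66^0.2275 = exp(0.2275 × -0.4155) = 0.9098
Fraction lost = 1 − 0.9098 = 0.0902

9.02%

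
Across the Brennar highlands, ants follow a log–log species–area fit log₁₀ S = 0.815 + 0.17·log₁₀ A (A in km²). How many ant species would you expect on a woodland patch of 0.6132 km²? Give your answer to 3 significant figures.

S = 6.531 × 0.6132^0.17
ln S = ln 6.531 + 0.17 × ln 0.6132 = 1.8766 + 0.17 × -0.4891 = 1.7935
S = e^1.7935 ≈ 6.01

6.01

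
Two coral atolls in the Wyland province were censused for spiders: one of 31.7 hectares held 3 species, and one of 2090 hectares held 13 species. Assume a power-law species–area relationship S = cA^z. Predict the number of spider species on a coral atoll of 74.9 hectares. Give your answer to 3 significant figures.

z = ln(13/3) / ln(2090/31.7) = 1.4663 / 4.1886 = 0.3501
c = 3 / 31.7^0.3501 = 3 / 3.353 = 0.8946
S₃ = 0.8946 × 74.9^0.3501 = 0.8946 × 4.531 ≈ 4.054

4.05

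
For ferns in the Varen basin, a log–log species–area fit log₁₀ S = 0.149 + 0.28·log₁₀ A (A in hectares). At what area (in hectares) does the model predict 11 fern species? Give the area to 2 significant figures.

11 = 1.409 × A^0.28  ⇒  A^0.28 = 11/1.409 = 7.805
ln A = ln(7.805) / 0.28 = 2.0548 / 0.28 = 7.3386
A = e^7.3386 ≈ 1539 hectares

1500 hectares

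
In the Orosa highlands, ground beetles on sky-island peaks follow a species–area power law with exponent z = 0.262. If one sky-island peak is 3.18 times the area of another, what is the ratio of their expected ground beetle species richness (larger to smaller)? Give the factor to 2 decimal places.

S₂/S₁ = (A₂/A₁)^z = 3.18^0.262
ln(S₂/S₁) = 0.262 × ln 3.18 = 0.262 × 1.1569 = 0.3031
S₂/S₁ = e^0.3031 ≈ 1.354

1.35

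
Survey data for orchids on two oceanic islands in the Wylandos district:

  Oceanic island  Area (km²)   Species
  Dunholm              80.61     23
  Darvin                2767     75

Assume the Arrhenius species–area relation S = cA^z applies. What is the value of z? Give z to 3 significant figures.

Taking logs: ln S = ln c + z ln A, so z = (ln S₂ − ln S₁)/(ln A₂ − ln A₁).
z = ln(75/23) / ln(2767/80.61) = ln(3.261) / ln(34.33) = 1.1820 / 3.5359 = 0.3343

0.334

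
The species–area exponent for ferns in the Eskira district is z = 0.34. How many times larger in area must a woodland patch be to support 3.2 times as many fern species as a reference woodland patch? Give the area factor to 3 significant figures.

30.6

(A₂/A₁)^0.34 = 3.2, so A₂/A₁ = 3.2^(1/0.34) = 3.2^2.941
ln(A₂/A₁) = ln 3.2 / 0.34 = 1.1632 / 0.34 = 3.4210
A₂/A₁ = e^3.4210 ≈ 30.6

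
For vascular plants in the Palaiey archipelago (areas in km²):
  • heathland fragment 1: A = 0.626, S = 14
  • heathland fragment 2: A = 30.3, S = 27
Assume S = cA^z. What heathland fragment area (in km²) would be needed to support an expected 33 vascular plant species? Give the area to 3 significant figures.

z = ln(27/14) / ln(30.3/0.626) = 0.6568 / 3.8796 = 0.1693
c = 14 / 0.626^0.1693 = 14 / 0.9238 = 15.16
A = (33/15.16)^(1/0.1693) ⇒ ln A = ln(2.177)/0.1693 = 4.5965
A = e^4.5965 ≈ 99.14 km²

99.1 km²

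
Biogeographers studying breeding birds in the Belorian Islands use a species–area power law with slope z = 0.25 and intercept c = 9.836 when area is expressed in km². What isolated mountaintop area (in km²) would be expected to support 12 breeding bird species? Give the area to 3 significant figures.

12 = 9.836 × A^0.25  ⇒  A^0.25 = 12/9.836 = 1.22
ln A = ln(1.22) / 0.25 = 0.1989 / 0.25 = 0.7954
A = e^0.7954 ≈ 2.215 km²

2.22 km²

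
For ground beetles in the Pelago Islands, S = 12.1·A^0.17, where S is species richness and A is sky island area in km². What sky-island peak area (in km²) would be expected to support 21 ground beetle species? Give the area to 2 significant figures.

21 = 12.1 × A^0.17  ⇒  A^0.17 = 21/12.1 = 1.736
ln A = ln(1.736) / 0.17 = 0.5513 / 0.17 = 3.2430
A = e^3.2430 ≈ 25.61 km²

26 km²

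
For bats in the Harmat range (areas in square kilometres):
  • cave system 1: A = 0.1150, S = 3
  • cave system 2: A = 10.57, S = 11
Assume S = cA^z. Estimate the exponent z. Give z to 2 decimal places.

Taking logs: ln S = ln c + z ln A, so z = (ln S₂ − ln S₁)/(ln A₂ − ln A₁).
z = ln(11/3) / ln(10.57/0.115) = ln(3.667) / ln(91.91) = 1.2993 / 4.5208 = 0.2874

0.29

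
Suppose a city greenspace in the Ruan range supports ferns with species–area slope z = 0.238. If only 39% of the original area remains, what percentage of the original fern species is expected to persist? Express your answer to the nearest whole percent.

80%

S_new/S_old = (A_new/A_old)^z = 0.39^0.238
= exp(0.238 × ln 0.39) = exp(0.238 × -0.9416) = exp(-0.2241) ≈ 0.7992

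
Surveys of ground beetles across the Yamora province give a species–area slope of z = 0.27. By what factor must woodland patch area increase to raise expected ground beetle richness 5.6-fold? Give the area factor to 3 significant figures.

(A₂/A₁)^0.27 = 5.6, so A₂/A₁ = 5.6^(1/0.27) = 5.6^3.704
ln(A₂/A₁) = ln 5.6 / 0.27 = 1.7228 / 0.27 = 6.3806
A₂/A₁ = e^6.3806 ≈ 590.3

590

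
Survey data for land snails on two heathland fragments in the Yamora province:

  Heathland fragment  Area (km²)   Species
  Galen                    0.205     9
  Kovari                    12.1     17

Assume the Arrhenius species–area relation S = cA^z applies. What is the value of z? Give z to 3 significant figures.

0.156

Taking logs: ln S = ln c + z ln A, so z = (ln S₂ − ln S₁)/(ln A₂ − ln A₁).
z = ln(17/9) / ln(12.1/0.205) = ln(1.889) / ln(59.02) = 0.6360 / 4.0780 = 0.1560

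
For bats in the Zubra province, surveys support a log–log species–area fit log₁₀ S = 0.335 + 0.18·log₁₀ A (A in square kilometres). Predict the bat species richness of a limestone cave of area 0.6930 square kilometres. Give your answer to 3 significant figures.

2.02

S = 2.163 × 0.693^0.18 = 2.163 × 0.9361 ≈ 2.025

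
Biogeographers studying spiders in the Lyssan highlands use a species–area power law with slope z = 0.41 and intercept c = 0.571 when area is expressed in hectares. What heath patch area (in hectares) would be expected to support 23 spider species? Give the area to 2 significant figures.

8200 hectares

23 = 0.571 × A^0.41  ⇒  A^0.41 = 23/0.571 = 40.28
ln A = ln(40.28) / 0.41 = 3.6959 / 0.41 = 9.0143
A = e^9.0143 ≈ 8220 hectares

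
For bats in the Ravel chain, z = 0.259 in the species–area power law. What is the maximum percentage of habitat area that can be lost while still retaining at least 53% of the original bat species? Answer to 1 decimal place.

91.4%

Need (A_new/A_old)^0.259 = 0.53, so A_new/A_old = 0.53^(1/0.259) = 0.53^3.861
ln(A_new/A_old) = ln 0.53 / 0.259 = -0.6349 / 0.259 = -2.4513
A_new/A_old = e^-2.4513 ≈ 0.08618
Fraction that can be lost = 1 − 0.08618 = 0.9138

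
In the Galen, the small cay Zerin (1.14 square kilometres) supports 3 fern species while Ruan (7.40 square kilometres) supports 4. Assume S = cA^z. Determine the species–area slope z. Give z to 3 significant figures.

0.154

Taking logs: ln S = ln c + z ln A, so z = (ln S₂ − ln S₁)/(ln A₂ − ln A₁).
z = ln(4/3) / ln(7.4/1.14) = ln(1.333) / ln(6.491) = 0.2877 / 1.8705 = 0.1538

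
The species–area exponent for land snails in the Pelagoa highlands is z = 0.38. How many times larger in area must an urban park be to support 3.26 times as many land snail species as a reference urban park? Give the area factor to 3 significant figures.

22.4

(A₂/A₁)^0.38 = 3.26, so A₂/A₁ = 3.26^(1/0.38) = 3.26^2.632
ln(A₂/A₁) = ln 3.26 / 0.38 = 1.1817 / 0.38 = 3.1098
A₂/A₁ = e^3.1098 ≈ 22.42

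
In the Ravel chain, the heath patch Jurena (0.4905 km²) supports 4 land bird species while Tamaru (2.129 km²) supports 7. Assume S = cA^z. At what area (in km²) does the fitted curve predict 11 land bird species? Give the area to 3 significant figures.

z = ln(7/4) / ln(2.129/0.4905) = 0.5596 / 1.4680 = 0.3812
c = 4 / 0.4905^0.3812 = 4 / 0.7622 = 5.248
A = (11/5.248)^(1/0.3812) ⇒ ln A = ln(2.096)/0.3812 = 1.9413
A = e^1.9413 ≈ 6.968 km²

6.97 km²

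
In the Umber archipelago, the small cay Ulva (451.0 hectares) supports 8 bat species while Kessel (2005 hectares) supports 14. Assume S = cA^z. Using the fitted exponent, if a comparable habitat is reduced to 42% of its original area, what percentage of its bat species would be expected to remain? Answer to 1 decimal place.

72.2%

z = ln(14/8) / ln(2005/451) = 0.5596 / 1.4919 = 0.3751
S_new/S_old = (A_new/A_old)^z = 0.42^0.3751 = exp(0.3751 × -0.8675) = 0.7222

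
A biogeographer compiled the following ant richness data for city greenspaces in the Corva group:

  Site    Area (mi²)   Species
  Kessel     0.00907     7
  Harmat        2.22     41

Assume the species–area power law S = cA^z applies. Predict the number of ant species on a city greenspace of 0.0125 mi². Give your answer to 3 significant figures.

z = ln(41/7) / ln(2.22/0.00907) = 1.7677 / 5.5003 = 0.3214
c = 7 / 0.00907^0.3214 = 7 / 0.2206 = 31.73
S₃ = 31.73 × 0.0125^0.3214 = 31.73 × 0.2446 ≈ 7.76

7.76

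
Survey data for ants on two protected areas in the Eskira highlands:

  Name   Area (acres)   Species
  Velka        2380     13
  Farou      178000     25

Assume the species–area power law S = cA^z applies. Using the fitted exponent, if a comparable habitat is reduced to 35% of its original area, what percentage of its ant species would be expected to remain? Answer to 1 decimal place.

z = ln(25/13) / ln(178000/2380) = 0.6539 / 4.3147 = 0.1516
S_new/S_old = (A_new/A_old)^z = 0.35^0.1516 = exp(0.1516 × -1.0498) = 0.8529

85.3%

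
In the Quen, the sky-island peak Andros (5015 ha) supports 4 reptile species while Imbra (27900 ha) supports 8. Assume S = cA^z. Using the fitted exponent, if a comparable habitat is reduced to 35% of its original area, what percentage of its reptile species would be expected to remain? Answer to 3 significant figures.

z = ln(8/4) / ln(27900/5015) = 0.6931 / 1.7162 = 0.4039
S_new/S_old = (A_new/A_old)^z = 0.35^0.4039 = exp(0.4039 × -1.0498) = 0.6544

65.4%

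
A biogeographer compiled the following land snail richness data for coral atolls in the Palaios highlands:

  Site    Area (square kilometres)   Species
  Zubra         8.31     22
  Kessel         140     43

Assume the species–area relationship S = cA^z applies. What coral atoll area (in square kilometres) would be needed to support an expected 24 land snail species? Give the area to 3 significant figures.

12.0 square kilometres

z = ln(43/22) / ln(140/8.31) = 0.6702 / 2.8242 = 0.2373
c = 22 / 8.31^0.2373 = 22 / 1.653 = 13.31
A = (24/13.31)^(1/0.2373) ⇒ ln A = ln(1.803)/0.2373 = 2.4841
A = e^2.4841 ≈ 11.99 square kilometres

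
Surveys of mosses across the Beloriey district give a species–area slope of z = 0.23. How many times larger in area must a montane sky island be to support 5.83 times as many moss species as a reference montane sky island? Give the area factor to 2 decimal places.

(A₂/A₁)^0.23 = 5.83, so A₂/A₁ = 5.83^(1/0.23) = 5.83^4.348
ln(A₂/A₁) = ln 5.83 / 0.23 = 1.7630 / 0.23 = 7.6653
A₂/A₁ = e^7.6653 ≈ 2133

2133.01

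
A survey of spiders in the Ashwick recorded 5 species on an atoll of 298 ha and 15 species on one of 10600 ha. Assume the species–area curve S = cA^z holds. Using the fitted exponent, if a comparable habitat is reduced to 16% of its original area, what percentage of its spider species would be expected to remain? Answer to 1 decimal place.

56.9%

z = ln(15/5) / ln(10600/298) = 1.0986 / 3.5715 = 0.3076
S_new/S_old = (A_new/A_old)^z = 0.16^0.3076 = exp(0.3076 × -1.8326) = 0.5691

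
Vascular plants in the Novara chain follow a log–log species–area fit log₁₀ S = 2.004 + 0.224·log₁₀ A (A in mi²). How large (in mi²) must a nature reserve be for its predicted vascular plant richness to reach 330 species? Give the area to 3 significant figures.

198 mi²

330 = 100.9 × A^0.224  ⇒  A^0.224 = 330/100.9 = 3.27
ln A = ln(3.27) / 0.224 = 1.1847 / 0.224 = 5.2889
A = e^5.2889 ≈ 198.1 mi²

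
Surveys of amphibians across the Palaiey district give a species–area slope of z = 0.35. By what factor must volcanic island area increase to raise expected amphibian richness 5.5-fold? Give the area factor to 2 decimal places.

(A₂/A₁)^0.35 = 5.5, so A₂/A₁ = 5.5^(1/0.35) = 5.5^2.857
ln(A₂/A₁) = ln 5.5 / 0.35 = 1.7047 / 0.35 = 4.8707
A₂/A₁ = e^4.8707 ≈ 130.4

130.41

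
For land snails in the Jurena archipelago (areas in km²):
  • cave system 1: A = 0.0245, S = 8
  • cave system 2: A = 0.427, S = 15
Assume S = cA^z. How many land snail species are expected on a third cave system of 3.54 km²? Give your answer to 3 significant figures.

z = ln(15/8) / ln(0.427/0.0245) = 0.6286 / 2.8581 = 0.2199
c = 8 / 0.0245^0.2199 = 8 / 0.4423 = 18.09
S₃ = 18.09 × 3.54^0.2199 = 18.09 × 1.321 ≈ 23.88

23.9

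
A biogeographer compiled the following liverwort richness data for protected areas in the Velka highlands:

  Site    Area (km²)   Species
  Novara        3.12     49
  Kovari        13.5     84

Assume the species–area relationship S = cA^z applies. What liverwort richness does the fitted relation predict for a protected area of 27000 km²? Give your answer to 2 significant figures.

1400

z = ln(84/49) / ln(13.5/3.12) = 0.5390 / 1.4649 = 0.3680
c = 49 / 3.12^0.3680 = 49 / 1.52 = 32.24
S₃ = 32.24 × 27000^0.3680 = 32.24 × 42.71 ≈ 1377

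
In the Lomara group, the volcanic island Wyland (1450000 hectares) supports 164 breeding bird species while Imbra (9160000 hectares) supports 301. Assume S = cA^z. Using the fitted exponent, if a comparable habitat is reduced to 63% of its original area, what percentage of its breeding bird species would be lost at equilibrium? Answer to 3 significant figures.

14.1%

z = ln(301/164) / ln(9160000/1450000) = 0.6072 / 1.8433 = 0.3294
S_new/S_old = (A_new/A_old)^z = 0.63^0.3294 = exp(0.3294 × -0.4620) = 0.8588
Fraction lost = 1 − 0.8588 = 0.1412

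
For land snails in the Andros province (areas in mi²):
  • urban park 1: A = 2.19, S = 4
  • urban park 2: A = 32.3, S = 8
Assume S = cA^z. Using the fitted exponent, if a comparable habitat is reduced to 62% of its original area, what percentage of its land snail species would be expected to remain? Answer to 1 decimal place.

88.4%

z = ln(8/4) / ln(32.3/2.19) = 0.6931 / 2.6912 = 0.2576
S_new/S_old = (A_new/A_old)^z = 0.62^0.2576 = exp(0.2576 × -0.4780) = 0.8842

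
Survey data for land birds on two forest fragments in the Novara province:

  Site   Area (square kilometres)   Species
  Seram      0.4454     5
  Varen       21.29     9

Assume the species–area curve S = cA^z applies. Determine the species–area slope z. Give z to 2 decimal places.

Taking logs: ln S = ln c + z ln A, so z = (ln S₂ − ln S₁)/(ln A₂ − ln A₁).
z = ln(9/5) / ln(21.29/0.4454) = ln(1.8) / ln(47.8) = 0.5878 / 3.8670 = 0.1520

0.15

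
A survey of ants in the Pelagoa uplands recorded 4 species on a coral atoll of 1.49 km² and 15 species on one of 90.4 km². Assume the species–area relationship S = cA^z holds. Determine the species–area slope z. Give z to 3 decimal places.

0.322

Taking logs: ln S = ln c + z ln A, so z = (ln S₂ − ln S₁)/(ln A₂ − ln A₁).
z = ln(15/4) / ln(90.4/1.49) = ln(3.75) / ln(60.67) = 1.3218 / 4.1055 = 0.3220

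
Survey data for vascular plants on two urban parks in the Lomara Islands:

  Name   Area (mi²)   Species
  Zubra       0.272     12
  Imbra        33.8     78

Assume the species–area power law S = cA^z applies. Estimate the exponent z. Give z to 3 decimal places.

Taking logs: ln S = ln c + z ln A, so z = (ln S₂ − ln S₁)/(ln A₂ − ln A₁).
z = ln(78/12) / ln(33.8/0.272) = ln(6.5) / ln(124.3) = 1.8718 / 4.8224 = 0.3881

0.388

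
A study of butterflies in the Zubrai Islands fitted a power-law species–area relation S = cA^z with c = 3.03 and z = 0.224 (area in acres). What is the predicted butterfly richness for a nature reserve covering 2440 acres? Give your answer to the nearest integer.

S = 3.03 × 2440^0.224
ln S = ln 3.03 + 0.224 × ln 2440 = 1.1086 + 0.224 × 7.7998 = 2.8557
S = e^2.8557 ≈ 17.39

17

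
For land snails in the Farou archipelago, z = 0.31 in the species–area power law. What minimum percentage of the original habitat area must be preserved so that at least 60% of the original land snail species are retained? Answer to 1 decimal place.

Need (A_new/A_old)^0.31 = 0.6, so A_new/A_old = 0.6^(1/0.31) = 0.6^3.226
ln(A_new/A_old) = ln 0.6 / 0.31 = -0.5108 / 0.31 = -1.6478
A_new/A_old = e^-1.6478 ≈ 0.1925

19.2%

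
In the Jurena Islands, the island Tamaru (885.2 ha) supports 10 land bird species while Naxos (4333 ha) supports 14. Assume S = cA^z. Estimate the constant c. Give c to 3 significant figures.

2.37

z = ln(S₂/S₁) / ln(A₂/A₁) = ln(14/10) / ln(4333/885.2) = 0.3365 / 1.5882 = 0.2119
c = S₁ / A₁^z = 10 / 885.2^0.2119 = 10 / 4.211 = 2.375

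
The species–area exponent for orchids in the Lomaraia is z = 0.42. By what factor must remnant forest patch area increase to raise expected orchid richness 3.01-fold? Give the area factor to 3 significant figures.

(A₂/A₁)^0.42 = 3.01, so A₂/A₁ = 3.01^(1/0.42) = 3.01^2.381
ln(A₂/A₁) = ln 3.01 / 0.42 = 1.1019 / 0.42 = 2.6237
A₂/A₁ = e^2.6237 ≈ 13.79

13.8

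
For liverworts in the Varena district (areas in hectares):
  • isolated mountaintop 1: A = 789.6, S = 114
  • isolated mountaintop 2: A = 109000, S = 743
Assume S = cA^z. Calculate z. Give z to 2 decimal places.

Taking logs: ln S = ln c + z ln A, so z = (ln S₂ − ln S₁)/(ln A₂ − ln A₁).
z = ln(743/114) / ln(109000/789.6) = ln(6.518) / ln(138) = 1.8745 / 4.9276 = 0.3804

0.38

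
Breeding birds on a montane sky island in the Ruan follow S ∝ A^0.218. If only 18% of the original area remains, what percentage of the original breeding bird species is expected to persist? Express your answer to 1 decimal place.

68.8%

S_new/S_old = (A_new/A_old)^z = 0.18^0.218
= exp(0.218 × ln 0.18) = exp(0.218 × -1.7148) = exp(-0.3738) ≈ 0.6881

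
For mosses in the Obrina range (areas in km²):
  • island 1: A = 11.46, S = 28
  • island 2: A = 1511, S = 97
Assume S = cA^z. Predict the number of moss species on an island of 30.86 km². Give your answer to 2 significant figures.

z = ln(97/28) / ln(1511/11.46) = 1.2425 / 4.8817 = 0.2545
c = 28 / 11.46^0.2545 = 28 / 1.86 = 15.05
S₃ = 15.05 × 30.86^0.2545 = 15.05 × 2.394 ≈ 36.03

36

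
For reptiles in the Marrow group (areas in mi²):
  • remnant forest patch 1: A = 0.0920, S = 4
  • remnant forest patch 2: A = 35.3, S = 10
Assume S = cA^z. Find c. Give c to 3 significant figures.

z = ln(S₂/S₁) / ln(A₂/A₁) = ln(10/4) / ln(35.3/0.092) = 0.9163 / 5.9498 = 0.1540
c = S₁ / A₁^z = 4 / 0.092^0.1540 = 4 / 0.6925 = 5.776

5.78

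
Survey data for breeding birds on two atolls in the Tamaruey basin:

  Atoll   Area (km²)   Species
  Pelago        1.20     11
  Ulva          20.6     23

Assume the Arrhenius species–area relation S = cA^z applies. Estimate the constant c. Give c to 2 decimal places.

10.49

z = ln(S₂/S₁) / ln(A₂/A₁) = ln(23/11) / ln(20.6/1.2) = 0.7376 / 2.8430 = 0.2594
c = S₁ / A₁^z = 11 / 1.2^0.2594 = 11 / 1.048 = 10.49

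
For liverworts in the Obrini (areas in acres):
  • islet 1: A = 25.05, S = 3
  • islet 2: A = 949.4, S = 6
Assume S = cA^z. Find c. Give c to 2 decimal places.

z = ln(S₂/S₁) / ln(A₂/A₁) = ln(6/3) / ln(949.4/25.05) = 0.6931 / 3.6350 = 0.1907
c = S₁ / A₁^z = 3 / 25.05^0.1907 = 3 / 1.848 = 1.623

1.62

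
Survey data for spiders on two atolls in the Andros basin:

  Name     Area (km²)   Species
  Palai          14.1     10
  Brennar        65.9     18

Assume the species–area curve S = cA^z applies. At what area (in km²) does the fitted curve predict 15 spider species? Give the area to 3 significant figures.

z = ln(18/10) / ln(65.9/14.1) = 0.5878 / 1.5420 = 0.3812
c = 10 / 14.1^0.3812 = 10 / 2.742 = 3.647
A = (15/3.647)^(1/0.3812) ⇒ ln A = ln(4.113)/0.3812 = 3.7098
A = e^3.7098 ≈ 40.85 km²

40.8 km²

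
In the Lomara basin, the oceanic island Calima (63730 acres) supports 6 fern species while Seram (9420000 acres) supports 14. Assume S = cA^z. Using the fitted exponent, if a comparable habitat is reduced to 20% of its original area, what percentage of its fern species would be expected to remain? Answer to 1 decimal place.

76.1%

z = ln(14/6) / ln(9420000/63730) = 0.8473 / 4.9959 = 0.1696
S_new/S_old = (A_new/A_old)^z = 0.2^0.1696 = exp(0.1696 × -1.6094) = 0.7611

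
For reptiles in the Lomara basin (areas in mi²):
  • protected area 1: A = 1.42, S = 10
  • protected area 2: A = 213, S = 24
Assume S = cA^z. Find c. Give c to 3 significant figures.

z = ln(S₂/S₁) / ln(A₂/A₁) = ln(24/10) / ln(213/1.42) = 0.8755 / 5.0106 = 0.1747
c = S₁ / A₁^z = 10 / 1.42^0.1747 = 10 / 1.063 = 9.406

9.41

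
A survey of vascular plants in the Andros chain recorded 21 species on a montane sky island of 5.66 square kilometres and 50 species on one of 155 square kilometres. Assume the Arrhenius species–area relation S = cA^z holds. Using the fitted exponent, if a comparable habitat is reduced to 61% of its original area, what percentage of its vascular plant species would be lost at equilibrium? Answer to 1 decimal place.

z = ln(50/21) / ln(155/5.66) = 0.8675 / 3.3100 = 0.2621
S_new/S_old = (A_new/A_old)^z = 0.61^0.2621 = exp(0.2621 × -0.4943) = 0.8785
Fraction lost = 1 − 0.8785 = 0.1215

12.2%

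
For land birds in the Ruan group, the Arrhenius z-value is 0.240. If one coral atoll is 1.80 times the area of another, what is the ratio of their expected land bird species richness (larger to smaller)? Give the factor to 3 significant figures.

S₂/S₁ = (A₂/A₁)^z = 1.8^0.24
ln(S₂/S₁) = 0.24 × ln 1.8 = 0.24 × 0.5878 = 0.1411
S₂/S₁ = e^0.1411 ≈ 1.152

1.15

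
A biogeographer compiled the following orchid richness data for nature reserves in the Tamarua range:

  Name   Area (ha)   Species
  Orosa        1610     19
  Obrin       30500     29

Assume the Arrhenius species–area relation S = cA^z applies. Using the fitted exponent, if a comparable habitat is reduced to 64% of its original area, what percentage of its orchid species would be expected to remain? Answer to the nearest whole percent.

94%

z = ln(29/19) / ln(30500/1610) = 0.4229 / 2.9415 = 0.1438
S_new/S_old = (A_new/A_old)^z = 0.64^0.1438 = exp(0.1438 × -0.4463) = 0.9379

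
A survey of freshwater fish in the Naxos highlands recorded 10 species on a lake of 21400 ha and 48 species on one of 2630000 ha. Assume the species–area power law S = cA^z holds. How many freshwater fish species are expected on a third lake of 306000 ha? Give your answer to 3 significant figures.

23.8

z = ln(48/10) / ln(2630000/21400) = 1.5686 / 4.8113 = 0.3260
c = 10 / 21400^0.3260 = 10 / 25.81 = 0.3874
S₃ = 0.3874 × 306000^0.3260 = 0.3874 × 61.44 ≈ 23.8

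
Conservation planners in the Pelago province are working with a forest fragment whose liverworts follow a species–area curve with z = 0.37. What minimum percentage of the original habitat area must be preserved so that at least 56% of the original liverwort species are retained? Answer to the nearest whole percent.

21%

Need (A_new/A_old)^0.37 = 0.56, so A_new/A_old = 0.56^(1/0.37) = 0.56^2.703
ln(A_new/A_old) = ln 0.56 / 0.37 = -0.5798 / 0.37 = -1.5671
A_new/A_old = e^-1.5671 ≈ 0.2087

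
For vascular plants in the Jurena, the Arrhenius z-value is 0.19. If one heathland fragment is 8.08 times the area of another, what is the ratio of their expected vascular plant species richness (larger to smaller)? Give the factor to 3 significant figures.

1.49

S₂/S₁ = (A₂/A₁)^z = 8.08^0.19
ln(S₂/S₁) = 0.19 × ln 8.08 = 0.19 × 2.0894 = 0.3970
S₂/S₁ = e^0.3970 ≈ 1.487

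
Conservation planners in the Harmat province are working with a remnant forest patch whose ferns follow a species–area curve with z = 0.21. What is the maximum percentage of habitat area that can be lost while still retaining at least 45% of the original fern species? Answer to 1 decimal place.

97.8%

Need (A_new/A_old)^0.21 = 0.45, so A_new/A_old = 0.45^(1/0.21) = 0.45^4.762
ln(A_new/A_old) = ln 0.45 / 0.21 = -0.7985 / 0.21 = -3.8024
A_new/A_old = e^-3.8024 ≈ 0.02232
Fraction that can be lost = 1 − 0.02232 = 0.9777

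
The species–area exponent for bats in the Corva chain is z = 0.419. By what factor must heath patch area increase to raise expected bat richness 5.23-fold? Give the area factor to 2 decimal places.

(A₂/A₁)^0.419 = 5.23, so A₂/A₁ = 5.23^(1/0.419) = 5.23^2.387
ln(A₂/A₁) = ln 5.23 / 0.419 = 1.6544 / 0.419 = 3.9485
A₂/A₁ = e^3.9485 ≈ 51.86

51.86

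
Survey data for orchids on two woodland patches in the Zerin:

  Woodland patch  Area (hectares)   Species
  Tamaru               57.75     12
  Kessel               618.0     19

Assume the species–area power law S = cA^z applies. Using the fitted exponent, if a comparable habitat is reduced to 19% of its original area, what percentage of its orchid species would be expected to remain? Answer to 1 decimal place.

z = ln(19/12) / ln(618/57.75) = 0.4595 / 2.3704 = 0.1939
S_new/S_old = (A_new/A_old)^z = 0.19^0.1939 = exp(0.1939 × -1.6607) = 0.7247

72.5%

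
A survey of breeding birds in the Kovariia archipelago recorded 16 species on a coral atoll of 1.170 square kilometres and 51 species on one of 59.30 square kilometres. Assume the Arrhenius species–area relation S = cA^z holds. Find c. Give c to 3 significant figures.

15.3

z = ln(S₂/S₁) / ln(A₂/A₁) = ln(51/16) / ln(59.3/1.17) = 1.1592 / 3.9256 = 0.2953
c = S₁ / A₁^z = 16 / 1.17^0.2953 = 16 / 1.047 = 15.28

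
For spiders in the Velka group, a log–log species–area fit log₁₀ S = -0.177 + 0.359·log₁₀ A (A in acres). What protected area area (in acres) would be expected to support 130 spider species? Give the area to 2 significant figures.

130 = 0.6653 × A^0.359  ⇒  A^0.359 = 130/0.6653 = 195.4
ln A = ln(195.4) / 0.359 = 5.2751 / 0.359 = 14.6938
A = e^14.6938 ≈ 2406899 acres

2400000 acres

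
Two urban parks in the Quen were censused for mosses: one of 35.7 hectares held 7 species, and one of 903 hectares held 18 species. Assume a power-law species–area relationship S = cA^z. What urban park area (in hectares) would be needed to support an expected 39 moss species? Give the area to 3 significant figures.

12700 hectares

z = ln(18/7) / ln(903/35.7) = 0.9445 / 3.2306 = 0.2924
c = 7 / 35.7^0.2924 = 7 / 2.844 = 2.461
A = (39/2.461)^(1/0.2924) ⇒ ln A = ln(15.84)/0.2924 = 9.4505
A = e^9.4505 ≈ 12714 hectares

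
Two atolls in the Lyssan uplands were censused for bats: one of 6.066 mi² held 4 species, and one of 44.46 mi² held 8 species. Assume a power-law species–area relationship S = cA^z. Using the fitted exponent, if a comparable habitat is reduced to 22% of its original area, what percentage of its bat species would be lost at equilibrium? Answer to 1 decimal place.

41.0%

z = ln(8/4) / ln(44.46/6.066) = 0.6931 / 1.9919 = 0.3480
S_new/S_old = (A_new/A_old)^z = 0.22^0.3480 = exp(0.3480 × -1.5141) = 0.5904
Fraction lost = 1 − 0.5904 = 0.4096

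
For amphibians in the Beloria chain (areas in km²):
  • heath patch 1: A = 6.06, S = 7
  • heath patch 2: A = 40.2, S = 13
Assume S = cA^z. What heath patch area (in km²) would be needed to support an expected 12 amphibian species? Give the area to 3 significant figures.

31.5 km²

z = ln(13/7) / ln(40.2/6.06) = 0.6190 / 1.8922 = 0.3272
c = 7 / 6.06^0.3272 = 7 / 1.803 = 3.882
A = (12/3.882)^(1/0.3272) ⇒ ln A = ln(3.091)/0.3272 = 3.4492
A = e^3.4492 ≈ 31.48 km²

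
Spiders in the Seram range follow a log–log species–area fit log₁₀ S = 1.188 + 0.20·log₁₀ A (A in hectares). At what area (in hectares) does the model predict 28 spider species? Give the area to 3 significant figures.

28 = 15.42 × A^0.2  ⇒  A^0.2 = 28/15.42 = 1.816
ln A = ln(1.816) / 0.2 = 0.5967 / 0.2 = 2.9837
A = e^2.9837 ≈ 19.76 hectares

19.8 hectares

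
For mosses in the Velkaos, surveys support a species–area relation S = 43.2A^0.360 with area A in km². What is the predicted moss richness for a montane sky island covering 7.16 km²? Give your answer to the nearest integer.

S = 43.2 × 7.16^0.36
ln S = ln 43.2 + 0.36 × ln 7.16 = 3.7658 + 0.36 × 1.9685 = 4.4745
S = e^4.4745 ≈ 87.75

88 species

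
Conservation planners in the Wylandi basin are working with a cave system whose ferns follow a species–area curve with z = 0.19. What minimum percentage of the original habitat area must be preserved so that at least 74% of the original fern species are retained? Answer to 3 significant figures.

Need (A_new/A_old)^0.19 = 0.74, so A_new/A_old = 0.74^(1/0.19) = 0.74^5.263
ln(A_new/A_old) = ln 0.74 / 0.19 = -0.3011 / 0.19 = -1.5848
A_new/A_old = e^-1.5848 ≈ 0.205

20.5%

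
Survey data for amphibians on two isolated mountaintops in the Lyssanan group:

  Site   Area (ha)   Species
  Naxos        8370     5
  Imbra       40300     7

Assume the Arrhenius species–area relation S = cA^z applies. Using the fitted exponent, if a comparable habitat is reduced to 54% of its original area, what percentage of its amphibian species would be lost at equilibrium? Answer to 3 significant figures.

12.4%

z = ln(7/5) / ln(40300/8370) = 0.3365 / 1.5717 = 0.2141
S_new/S_old = (A_new/A_old)^z = 0.54^0.2141 = exp(0.2141 × -0.6162) = 0.8764
Fraction lost = 1 − 0.8764 = 0.1236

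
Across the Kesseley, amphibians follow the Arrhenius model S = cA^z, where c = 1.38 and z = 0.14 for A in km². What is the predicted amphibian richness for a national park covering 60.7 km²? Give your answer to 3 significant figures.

S = 1.38 × 60.7^0.14 = 1.38 × 1.777 ≈ 2.452

2.45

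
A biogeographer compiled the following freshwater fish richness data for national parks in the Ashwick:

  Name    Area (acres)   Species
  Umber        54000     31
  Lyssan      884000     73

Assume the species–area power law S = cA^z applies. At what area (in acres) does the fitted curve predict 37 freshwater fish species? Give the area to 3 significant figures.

96200 acres

z = ln(73/31) / ln(884000/54000) = 0.8565 / 2.7955 = 0.3064
c = 31 / 54000^0.3064 = 31 / 28.18 = 1.1
A = (37/1.1)^(1/0.3064) ⇒ ln A = ln(33.63)/0.3064 = 11.4742
A = e^11.4742 ≈ 96204 acres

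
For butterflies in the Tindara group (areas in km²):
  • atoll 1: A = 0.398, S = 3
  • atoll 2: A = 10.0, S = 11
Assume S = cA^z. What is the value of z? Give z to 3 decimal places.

Taking logs: ln S = ln c + z ln A, so z = (ln S₂ − ln S₁)/(ln A₂ − ln A₁).
z = ln(11/3) / ln(10/0.398) = ln(3.667) / ln(25.13) = 1.2993 / 3.2239 = 0.4030

0.403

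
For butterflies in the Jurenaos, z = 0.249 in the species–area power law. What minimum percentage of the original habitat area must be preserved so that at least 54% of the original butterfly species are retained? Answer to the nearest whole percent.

8%

Need (A_new/A_old)^0.249 = 0.54, so A_new/A_old = 0.54^(1/0.249) = 0.54^4.016
ln(A_new/A_old) = ln 0.54 / 0.249 = -0.6162 / 0.249 = -2.4746
A_new/A_old = e^-2.4746 ≈ 0.08419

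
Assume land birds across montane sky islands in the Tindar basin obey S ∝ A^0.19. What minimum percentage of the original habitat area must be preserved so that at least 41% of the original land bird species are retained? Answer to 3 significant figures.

Need (A_new/A_old)^0.19 = 0.41, so A_new/A_old = 0.41^(1/0.19) = 0.41^5.263
ln(A_new/A_old) = ln 0.41 / 0.19 = -0.8916 / 0.19 = -4.6926
A_new/A_old = e^-4.6926 ≈ 0.009163

0.916%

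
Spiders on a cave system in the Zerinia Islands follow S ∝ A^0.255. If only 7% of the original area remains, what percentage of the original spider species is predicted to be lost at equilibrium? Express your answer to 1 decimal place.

49.2%

S_new/S_old = (A_new/A_old)^z = 0.07^0.255
= exp(0.255 × ln 0.07) = exp(0.255 × -2.6593) = exp(-0.6781) ≈ 0.5076
Fraction lost = 1 − 0.5076 = 0.4924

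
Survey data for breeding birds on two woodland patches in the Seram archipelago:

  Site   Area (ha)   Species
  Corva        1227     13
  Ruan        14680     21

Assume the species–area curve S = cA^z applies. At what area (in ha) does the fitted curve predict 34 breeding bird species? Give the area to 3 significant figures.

178000 ha

z = ln(21/13) / ln(14680/1227) = 0.4796 / 2.4819 = 0.1932
c = 13 / 1227^0.1932 = 13 / 3.952 = 3.289
A = (34/3.289)^(1/0.1932) ⇒ ln A = ln(10.34)/0.1932 = 12.0879
A = e^12.0879 ≈ 177704 ha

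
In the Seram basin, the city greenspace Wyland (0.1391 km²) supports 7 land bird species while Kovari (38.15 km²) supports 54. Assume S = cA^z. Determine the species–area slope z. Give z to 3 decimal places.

Taking logs: ln S = ln c + z ln A, so z = (ln S₂ − ln S₁)/(ln A₂ − ln A₁).
z = ln(54/7) / ln(38.15/0.1391) = ln(7.714) / ln(274.3) = 2.0431 / 5.6141 = 0.3639

0.364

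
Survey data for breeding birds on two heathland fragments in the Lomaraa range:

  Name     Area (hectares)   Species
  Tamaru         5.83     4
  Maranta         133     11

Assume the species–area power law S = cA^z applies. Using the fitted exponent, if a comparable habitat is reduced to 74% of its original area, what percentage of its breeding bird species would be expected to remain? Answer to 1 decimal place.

90.7%

z = ln(11/4) / ln(133/5.83) = 1.0116 / 3.1273 = 0.3235
S_new/S_old = (A_new/A_old)^z = 0.74^0.3235 = exp(0.3235 × -0.3011) = 0.9072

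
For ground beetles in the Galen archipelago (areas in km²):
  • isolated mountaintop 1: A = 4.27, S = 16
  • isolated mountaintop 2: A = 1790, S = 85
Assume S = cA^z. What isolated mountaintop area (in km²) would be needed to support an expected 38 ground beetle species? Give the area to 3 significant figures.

97.4 km²

z = ln(85/16) / ln(1790/4.27) = 1.6701 / 6.0384 = 0.2766
c = 16 / 4.27^0.2766 = 16 / 1.494 = 10.71
A = (38/10.71)^(1/0.2766) ⇒ ln A = ln(3.548)/0.2766 = 4.5791
A = e^4.5791 ≈ 97.43 km²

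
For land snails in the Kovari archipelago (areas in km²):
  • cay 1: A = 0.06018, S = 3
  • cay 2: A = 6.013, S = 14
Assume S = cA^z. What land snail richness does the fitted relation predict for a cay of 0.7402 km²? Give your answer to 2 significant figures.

z = ln(14/3) / ln(6.013/0.06018) = 1.5404 / 4.6043 = 0.3346
c = 3 / 0.06018^0.3346 = 3 / 0.3905 = 7.682
S₃ = 7.682 × 0.7402^0.3346 = 7.682 × 0.9043 ≈ 6.946

6.9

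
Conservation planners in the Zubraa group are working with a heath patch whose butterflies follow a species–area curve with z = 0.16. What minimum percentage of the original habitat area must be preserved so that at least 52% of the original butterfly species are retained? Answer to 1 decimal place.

Need (A_new/A_old)^0.16 = 0.52, so A_new/A_old = 0.52^(1/0.16) = 0.52^6.25
ln(A_new/A_old) = ln 0.52 / 0.16 = -0.6539 / 0.16 = -4.0870
A_new/A_old = e^-4.0870 ≈ 0.01679

1.7%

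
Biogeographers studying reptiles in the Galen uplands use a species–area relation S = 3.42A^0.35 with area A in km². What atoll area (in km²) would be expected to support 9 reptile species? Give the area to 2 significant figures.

9 = 3.42 × A^0.35  ⇒  A^0.35 = 9/3.42 = 2.632
ln A = ln(2.632) / 0.35 = 0.9676 / 0.35 = 2.7645
A = e^2.7645 ≈ 15.87 km²

16 km²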